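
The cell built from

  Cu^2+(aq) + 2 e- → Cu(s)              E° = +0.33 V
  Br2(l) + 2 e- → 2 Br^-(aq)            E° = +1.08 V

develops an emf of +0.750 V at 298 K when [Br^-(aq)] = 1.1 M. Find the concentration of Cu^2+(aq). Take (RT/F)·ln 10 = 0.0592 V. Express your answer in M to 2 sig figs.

With Br₂/Br⁻ at the cathode and Cu²⁺/Cu at the anode, E°cell = +1.08 − (+0.33) = +0.75 V (n = 2).
From the Nernst equation, log Q = n(E° − E)/0.0592 = 2·(+0.75 − (+0.750))/0.0592 = 0.000.
The balanced reaction is Br2(l) + Cu(s) → 2 Br^-(aq) + Cu^2+(aq), so Q = [Br^-(aq)]^2·[Cu^2+(aq)].
Isolating [Cu^2+(aq)] in Q = 10^{0.000} yields log [Cu^2+(aq)] = −0.083, i.e. 0.83 M.

0.83 M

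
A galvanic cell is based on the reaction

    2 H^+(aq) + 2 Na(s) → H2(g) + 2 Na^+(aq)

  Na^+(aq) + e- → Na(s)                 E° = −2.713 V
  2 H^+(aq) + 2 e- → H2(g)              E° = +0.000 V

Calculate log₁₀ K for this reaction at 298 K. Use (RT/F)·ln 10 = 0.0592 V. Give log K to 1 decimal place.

The 2H⁺/H₂ couple is reduced (cathode); E°cell = +0.000 − (−2.713) = +2.713 V with n = 2.
At equilibrium E = 0, so log K = nE°cell / 0.0592 = (2)(+2.713) / 0.0592 = 91.7.

log K = 91.7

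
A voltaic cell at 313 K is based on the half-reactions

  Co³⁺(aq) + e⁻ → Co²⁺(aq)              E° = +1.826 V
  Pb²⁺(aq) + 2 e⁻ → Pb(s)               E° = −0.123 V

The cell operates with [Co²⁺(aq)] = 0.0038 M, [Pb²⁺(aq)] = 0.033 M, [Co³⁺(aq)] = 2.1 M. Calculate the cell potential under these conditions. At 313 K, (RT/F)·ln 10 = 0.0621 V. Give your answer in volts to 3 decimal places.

+2.165 V

Since E°(Co³⁺/Co²⁺) > E°(Pb²⁺/Pb), Co³⁺/Co²⁺ serves as the cathode.
The standard potential is +1.826 − (−0.123) = +1.949 V and the balanced reaction transfers n = 2 electrons.
Balancing gives 2 Co³⁺(aq) + Pb(s) → 2 Co²⁺(aq) + Pb²⁺(aq); hence Q = ([Co²⁺(aq)]^2·[Pb²⁺(aq)]) / [Co³⁺(aq)]^2 = 1.08×10^−7 (log Q = −6.966).
Applying E = E° − (RT ln10/nF)·log Q gives +1.949 − (0.0621/2)(−6.966) = +2.165 V.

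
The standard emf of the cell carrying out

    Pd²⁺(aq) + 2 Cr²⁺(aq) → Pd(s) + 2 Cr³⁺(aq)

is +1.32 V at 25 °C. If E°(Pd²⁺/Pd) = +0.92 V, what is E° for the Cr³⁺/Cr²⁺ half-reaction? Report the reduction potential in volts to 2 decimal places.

In the reaction as written the Pd²⁺/Pd couple is reduced (cathode) and Cr³⁺/Cr²⁺ is oxidized (anode), so E°cell = E°(Pd²⁺/Pd) − E°(Cr³⁺/Cr²⁺).
E°(Cr³⁺/Cr²⁺) = E°(cathode) − E°cell = +0.92 − (+1.32) = −0.40 V.

−0.40 V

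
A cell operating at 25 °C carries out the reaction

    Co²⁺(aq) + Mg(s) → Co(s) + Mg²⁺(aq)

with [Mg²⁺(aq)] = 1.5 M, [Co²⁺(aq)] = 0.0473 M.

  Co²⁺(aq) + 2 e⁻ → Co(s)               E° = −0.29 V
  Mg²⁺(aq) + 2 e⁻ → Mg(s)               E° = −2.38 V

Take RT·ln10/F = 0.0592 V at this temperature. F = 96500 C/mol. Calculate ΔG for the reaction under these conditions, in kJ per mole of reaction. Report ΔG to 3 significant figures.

With Co²⁺/Co reduced at the cathode, E°cell = −0.29 − (−2.38) = +2.09 V and n = 2.
The reaction quotient is [Mg²⁺(aq)] / [Co²⁺(aq)] = 31.7; by Nernst, E = +2.09 − (0.0592/2)(1.501) = +2.0456 V.
Finally ΔG = −nFE = −(2)(96500 C/mol)(+2.0456 V) = −395 kJ/mol.

−395 kJ/mol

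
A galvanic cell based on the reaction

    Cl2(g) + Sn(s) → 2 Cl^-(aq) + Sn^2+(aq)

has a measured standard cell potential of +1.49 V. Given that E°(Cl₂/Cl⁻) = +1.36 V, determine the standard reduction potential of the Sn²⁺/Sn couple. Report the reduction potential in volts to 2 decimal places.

−0.13 V

In the reaction as written the Cl₂/Cl⁻ couple is reduced (cathode) and Sn²⁺/Sn is oxidized (anode), so E°cell = E°(Cl₂/Cl⁻) − E°(Sn²⁺/Sn).
E°(Sn²⁺/Sn) = E°(cathode) − E°cell = +1.36 − (+1.49) = −0.13 V.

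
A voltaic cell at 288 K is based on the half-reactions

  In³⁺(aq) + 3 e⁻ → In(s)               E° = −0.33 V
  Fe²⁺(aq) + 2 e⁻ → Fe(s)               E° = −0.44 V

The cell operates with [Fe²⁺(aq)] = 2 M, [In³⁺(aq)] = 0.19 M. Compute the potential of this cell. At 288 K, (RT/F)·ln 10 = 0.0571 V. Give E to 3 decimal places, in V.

+0.088 V

Since E°(In³⁺/In) > E°(Fe²⁺/Fe), In³⁺/In serves as the cathode.
E°cell = −0.33 − (−0.44) = +0.11 V, with n = 6 electrons transferred.
Balancing gives 2 In³⁺(aq) + 3 Fe(s) → 2 In(s) + 3 Fe²⁺(aq); hence Q = [Fe²⁺(aq)]^3 / [In³⁺(aq)]^2 = 222 (log Q = 2.346).
E = E° − (0.0571/n)·log Q = +0.11 − (0.0571/6)(2.346) = +0.088 V.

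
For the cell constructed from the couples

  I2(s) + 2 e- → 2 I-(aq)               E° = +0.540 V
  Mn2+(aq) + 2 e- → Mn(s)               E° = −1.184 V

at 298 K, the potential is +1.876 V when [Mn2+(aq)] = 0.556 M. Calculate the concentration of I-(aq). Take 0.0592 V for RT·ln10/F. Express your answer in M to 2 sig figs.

0.0036 M

I₂/I⁻ is the cathode (higher E°); E°cell = +0.540 − (−1.184) = +1.724 V with n = 2.
Rearranging E = E° − (0.0592/n)·log Q gives log Q = 2(+1.724 − (+1.876))/0.0592 = −5.135.
Balancing electrons gives I2(s) + Mn(s) → 2 I-(aq) + Mn2+(aq); thus Q = [I-(aq)]^2·[Mn2+(aq)].
Substituting the known concentrations and solving, log [I-(aq)] = −2.440 and [I-(aq)] = 0.0036 M.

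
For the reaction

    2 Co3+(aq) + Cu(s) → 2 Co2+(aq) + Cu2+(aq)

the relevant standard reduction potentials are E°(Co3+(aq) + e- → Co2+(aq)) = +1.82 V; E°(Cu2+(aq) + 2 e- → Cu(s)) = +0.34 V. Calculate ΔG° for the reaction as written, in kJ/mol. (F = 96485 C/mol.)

−286 kJ/mol

In the reaction as written Co3+(aq) is reduced, so the Co³⁺/Co²⁺ couple is the cathode and Cu²⁺/Cu is the anode.
E°cell = +1.82 − (+0.34) = +1.48 V; balancing electrons gives n = 2.
ΔG° = −nFE°cell = −(2)(96485)(+1.48) J/mol = −286 kJ/mol.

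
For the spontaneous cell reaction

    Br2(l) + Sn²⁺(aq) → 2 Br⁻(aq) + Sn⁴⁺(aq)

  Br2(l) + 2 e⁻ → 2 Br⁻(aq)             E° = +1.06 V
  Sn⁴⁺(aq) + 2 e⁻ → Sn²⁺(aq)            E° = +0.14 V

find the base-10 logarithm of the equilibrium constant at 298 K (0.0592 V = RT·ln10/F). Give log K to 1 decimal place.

log K = 31.1

The Br₂/Br⁻ couple is reduced (cathode); E°cell = +1.06 − (+0.14) = +0.92 V with n = 2.
At equilibrium E = 0, so log K = nE°cell / 0.0592 = (2)(+0.92) / 0.0592 = 31.1.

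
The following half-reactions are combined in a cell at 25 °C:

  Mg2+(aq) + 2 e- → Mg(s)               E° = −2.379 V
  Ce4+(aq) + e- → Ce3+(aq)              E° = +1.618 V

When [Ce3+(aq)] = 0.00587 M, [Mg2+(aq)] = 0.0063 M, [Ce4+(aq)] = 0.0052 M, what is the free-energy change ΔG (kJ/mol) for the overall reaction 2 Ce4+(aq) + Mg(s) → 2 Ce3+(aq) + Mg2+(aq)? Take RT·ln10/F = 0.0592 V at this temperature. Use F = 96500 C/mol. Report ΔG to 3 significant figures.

−783 kJ/mol

The standard cell potential is +1.618 − (−2.379) = +3.997 V, with n = 2 electrons in the balanced equation.
Here Q = ([Ce3+(aq)]^2·[Mg2+(aq)]) / [Ce4+(aq)]^2 = 0.00803 (log Q = −2.095), giving E = +3.997 − (0.0592/2)·(−2.095) = +4.0590 V.
ΔG = −nFE = −(2)(96500)(+4.0590) J/mol = −783 kJ/mol.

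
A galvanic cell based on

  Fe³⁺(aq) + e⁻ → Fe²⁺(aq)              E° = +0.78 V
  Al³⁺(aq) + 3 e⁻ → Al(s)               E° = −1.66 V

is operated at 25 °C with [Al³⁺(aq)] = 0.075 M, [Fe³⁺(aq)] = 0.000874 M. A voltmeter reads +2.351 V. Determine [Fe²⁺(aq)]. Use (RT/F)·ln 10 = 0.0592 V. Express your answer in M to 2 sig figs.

Fe³⁺/Fe²⁺ is the cathode (higher E°); E°cell = +0.78 − (−1.66) = +2.44 V with n = 3.
Since E = E° − (0.0592/n)·log Q, log Q = n(E° − E)/0.0592 = 4.510.
The balanced reaction is 3 Fe³⁺(aq) + Al(s) → 3 Fe²⁺(aq) + Al³⁺(aq), so Q = ([Fe²⁺(aq)]^3·[Al³⁺(aq)]) / [Fe³⁺(aq)]^3.
Solving for the unknown gives log [Fe²⁺(aq)] = −1.180, so [Fe²⁺(aq)] ≈ 0.066 M.

0.066 M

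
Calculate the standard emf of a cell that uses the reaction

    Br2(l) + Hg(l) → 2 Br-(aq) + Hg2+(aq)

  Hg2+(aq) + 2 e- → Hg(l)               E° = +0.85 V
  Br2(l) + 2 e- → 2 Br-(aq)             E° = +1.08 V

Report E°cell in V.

In the reaction as written, Br2(l) is reduced (cathode) and Hg2+(aq) is produced by oxidation at the anode.
E°cell = E°(cathode) − E°(anode) = +1.08 − (+0.85) = +0.23 V.

+0.23 V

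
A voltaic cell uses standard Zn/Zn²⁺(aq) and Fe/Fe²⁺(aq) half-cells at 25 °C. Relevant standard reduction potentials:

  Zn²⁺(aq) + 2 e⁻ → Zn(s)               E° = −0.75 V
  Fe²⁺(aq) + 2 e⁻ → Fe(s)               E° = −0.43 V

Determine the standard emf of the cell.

+0.32 V

The Fe²⁺/Fe couple has the higher E°, so Fe ion is reduced (cathode) and Zn is oxidized (anode).
E°cell = E°(cathode) − E°(anode) = −0.43 − (−0.75) = +0.32 V.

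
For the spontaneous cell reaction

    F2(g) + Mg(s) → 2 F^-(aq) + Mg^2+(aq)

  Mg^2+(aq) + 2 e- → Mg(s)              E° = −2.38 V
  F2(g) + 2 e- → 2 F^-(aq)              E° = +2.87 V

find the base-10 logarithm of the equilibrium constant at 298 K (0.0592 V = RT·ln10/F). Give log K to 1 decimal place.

log K = 177.4

The F₂/F⁻ couple is reduced (cathode); E°cell = +2.87 − (−2.38) = +5.25 V with n = 2.
At equilibrium E = 0, so log K = nE°cell / 0.0592 = (2)(+5.25) / 0.0592 = 177.4.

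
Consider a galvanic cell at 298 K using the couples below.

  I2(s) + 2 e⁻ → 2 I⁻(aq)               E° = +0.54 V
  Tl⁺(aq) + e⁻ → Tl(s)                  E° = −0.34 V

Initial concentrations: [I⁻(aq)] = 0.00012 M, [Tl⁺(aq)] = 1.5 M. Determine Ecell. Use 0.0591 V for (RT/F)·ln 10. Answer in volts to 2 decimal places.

+1.10 V

I₂/I⁻ is reduced (cathode, E° = +0.54 V) and Tl⁺/Tl is oxidized (anode).
E°cell = +0.54 − (−0.34) = +0.88 V, with n = 2 electrons transferred.
The balanced reaction is I2(s) + 2 Tl(s) → 2 I⁻(aq) + 2 Tl⁺(aq), so Q = [I⁻(aq)]^2·[Tl⁺(aq)]^2 = 3.24×10^−8 and log Q = −7.489.
Applying E = E° − (RT ln10/nF)·log Q gives +0.88 − (0.0591/2)(−7.489) = +1.10 V.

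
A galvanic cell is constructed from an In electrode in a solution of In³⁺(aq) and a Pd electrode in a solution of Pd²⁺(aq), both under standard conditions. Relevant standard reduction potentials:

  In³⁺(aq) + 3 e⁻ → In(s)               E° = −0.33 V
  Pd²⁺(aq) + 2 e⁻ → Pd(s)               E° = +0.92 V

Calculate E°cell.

+1.25 V

Of the two couples in this cell, the one with the more positive reduction potential is reduced at the cathode: here that is Pd²⁺/Pd (+0.92 V); In³⁺/In (−0.33 V) is the anode.
E°cell = E°(cathode) − E°(anode) = +0.92 − (−0.33) = +1.25 V.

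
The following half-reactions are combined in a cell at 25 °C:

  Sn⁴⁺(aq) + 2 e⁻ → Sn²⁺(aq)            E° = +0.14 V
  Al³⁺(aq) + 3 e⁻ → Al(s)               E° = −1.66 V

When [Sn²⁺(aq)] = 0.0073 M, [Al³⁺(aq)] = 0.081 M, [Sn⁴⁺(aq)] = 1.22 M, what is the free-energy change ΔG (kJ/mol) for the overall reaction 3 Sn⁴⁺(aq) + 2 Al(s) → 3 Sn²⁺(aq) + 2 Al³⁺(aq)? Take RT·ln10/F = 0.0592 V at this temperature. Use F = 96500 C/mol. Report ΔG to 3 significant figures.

With Sn⁴⁺/Sn²⁺ reduced at the cathode, E°cell = +0.14 − (−1.66) = +1.80 V and n = 6.
Q = ([Sn²⁺(aq)]^3·[Al³⁺(aq)]^2) / [Sn⁴⁺(aq)]^3 = 1.41×10^−9, so log Q = −8.852 and E = +1.80 − (0.0592/6)(−8.852) = +1.8873 V.
Then ΔG = −nFE = −6 × 96500 × +1.8873 J/mol = −1090 kJ/mol.

−1090 kJ/mol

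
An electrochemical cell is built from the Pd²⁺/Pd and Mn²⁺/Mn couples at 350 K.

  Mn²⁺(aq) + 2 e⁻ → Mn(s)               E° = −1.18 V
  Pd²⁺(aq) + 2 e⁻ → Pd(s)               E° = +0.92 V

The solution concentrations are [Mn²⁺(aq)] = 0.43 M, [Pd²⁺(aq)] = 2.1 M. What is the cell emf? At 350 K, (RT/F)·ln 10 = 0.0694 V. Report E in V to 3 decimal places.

+2.124 V

Pd²⁺/Pd is reduced (cathode, E° = +0.92 V) and Mn²⁺/Mn is oxidized (anode).
E°cell = E°cat − E°an = +0.92 − (−1.18) = +2.10 V; n = 2.
For the overall reaction Pd²⁺(aq) + Mn(s) → Pd(s) + Mn²⁺(aq), Q = [Mn²⁺(aq)] / [Pd²⁺(aq)] = 0.205, giving log Q = −0.689.
Applying E = E° − (RT ln10/nF)·log Q gives +2.10 − (0.0694/2)(−0.689) = +2.124 V.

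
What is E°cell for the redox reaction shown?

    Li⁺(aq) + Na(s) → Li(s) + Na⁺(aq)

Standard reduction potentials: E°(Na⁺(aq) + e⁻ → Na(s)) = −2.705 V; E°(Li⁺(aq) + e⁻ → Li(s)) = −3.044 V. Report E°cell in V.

In the reaction as written, Li⁺(aq) is reduced (cathode) and Na⁺(aq) is produced by oxidation at the anode.
E°cell = E°(cathode) − E°(anode) = −3.044 − (−2.705) = −0.339 V.
The negative E°cell means the reaction is non-spontaneous in the direction written.

−0.339 V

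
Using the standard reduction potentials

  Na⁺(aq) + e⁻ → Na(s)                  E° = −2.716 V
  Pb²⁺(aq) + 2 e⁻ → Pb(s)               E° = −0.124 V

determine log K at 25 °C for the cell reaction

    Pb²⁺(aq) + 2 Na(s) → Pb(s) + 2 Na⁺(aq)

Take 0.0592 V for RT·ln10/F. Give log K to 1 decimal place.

The Pb²⁺/Pb couple is reduced (cathode); E°cell = −0.124 − (−2.716) = +2.592 V with n = 2.
At equilibrium E = 0, so log K = nE°cell / 0.0592 = (2)(+2.592) / 0.0592 = 87.6.

log K = 87.6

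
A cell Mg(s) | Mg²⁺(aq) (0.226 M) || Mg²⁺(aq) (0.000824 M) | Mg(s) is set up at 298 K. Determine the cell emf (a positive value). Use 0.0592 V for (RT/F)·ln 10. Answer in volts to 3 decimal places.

For a concentration cell E°cell = 0, since both electrodes use the same couple.
The compartment with the higher Mg²⁺(aq) concentration (0.226 M) acts as the cathode; ions are reduced there and produced at the dilute (0.000824 M) anode.
With n = 2, Ecell = −(0.0592/2)·log([dilute]/[conc]) = −(0.0592/2)·log(0.000824/0.226) = +0.072 V.

0.072 V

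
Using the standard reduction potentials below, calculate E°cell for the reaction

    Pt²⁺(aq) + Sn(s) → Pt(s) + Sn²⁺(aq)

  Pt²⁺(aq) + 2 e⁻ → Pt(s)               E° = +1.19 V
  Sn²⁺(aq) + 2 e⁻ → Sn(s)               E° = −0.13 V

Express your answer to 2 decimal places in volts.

Pt²⁺(aq) gains electrons, so the Pt²⁺/Pt couple is the cathode; the Sn²⁺/Sn couple is the anode.
E°cell = E°(cathode) − E°(anode) = +1.19 − (−0.13) = +1.32 V.
The positive value indicates the reaction is spontaneous as written.

+1.32 V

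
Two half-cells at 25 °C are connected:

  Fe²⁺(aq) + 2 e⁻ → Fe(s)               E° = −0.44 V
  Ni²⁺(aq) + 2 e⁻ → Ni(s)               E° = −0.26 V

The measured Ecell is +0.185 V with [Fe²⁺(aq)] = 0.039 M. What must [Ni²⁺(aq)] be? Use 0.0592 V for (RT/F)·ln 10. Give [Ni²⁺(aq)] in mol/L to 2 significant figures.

0.058 M

The Ni²⁺/Ni couple has the larger reduction potential, so it is the cathode: E°cell = −0.26 − (−0.44) = +0.18 V and n = 2.
Since E = E° − (0.0592/n)·log Q, log Q = n(E° − E)/0.0592 = −0.169.
For Ni²⁺(aq) + Fe(s) → Ni(s) + Fe²⁺(aq), the reaction quotient is Q = [Fe²⁺(aq)] / [Ni²⁺(aq)].
Isolating [Ni²⁺(aq)] in Q = 10^{−0.169} yields log [Ni²⁺(aq)] = −1.240, i.e. 0.058 M.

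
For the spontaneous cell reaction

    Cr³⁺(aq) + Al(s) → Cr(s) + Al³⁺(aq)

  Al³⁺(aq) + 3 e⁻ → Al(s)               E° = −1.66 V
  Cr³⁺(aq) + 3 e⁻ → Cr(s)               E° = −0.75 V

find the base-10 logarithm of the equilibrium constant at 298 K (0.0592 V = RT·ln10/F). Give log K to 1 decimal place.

log K = 46.1

The Cr³⁺/Cr couple is reduced (cathode); E°cell = −0.75 − (−1.66) = +0.91 V with n = 3.
At equilibrium E = 0, so log K = nE°cell / 0.0592 = (3)(+0.91) / 0.0592 = 46.1.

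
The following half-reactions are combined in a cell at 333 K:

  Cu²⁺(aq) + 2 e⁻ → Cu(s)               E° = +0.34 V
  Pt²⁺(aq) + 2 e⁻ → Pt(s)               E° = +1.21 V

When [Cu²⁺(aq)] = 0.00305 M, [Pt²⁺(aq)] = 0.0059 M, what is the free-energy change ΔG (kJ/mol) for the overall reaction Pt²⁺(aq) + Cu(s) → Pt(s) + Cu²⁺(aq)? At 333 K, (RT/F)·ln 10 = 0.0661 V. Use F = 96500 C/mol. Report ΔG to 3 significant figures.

The standard cell potential is +1.21 − (+0.34) = +0.87 V, with n = 2 electrons in the balanced equation.
Here Q = [Cu²⁺(aq)] / [Pt²⁺(aq)] = 0.517 (log Q = −0.287), giving E = +0.87 − (0.0661/2)·(−0.287) = +0.8795 V.
Finally ΔG = −nFE = −(2)(96500 C/mol)(+0.8795 V) = −170 kJ/mol.

−170 kJ/mol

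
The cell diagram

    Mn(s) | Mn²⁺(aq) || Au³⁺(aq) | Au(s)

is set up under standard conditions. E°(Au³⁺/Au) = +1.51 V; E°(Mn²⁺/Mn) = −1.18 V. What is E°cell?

+2.69 V

By convention the left-hand electrode in cell notation is the anode (oxidation) and the right-hand electrode is the cathode (reduction).
E°cell = E°(right) − E°(left) = +1.51 − (−1.18) = +2.69 V.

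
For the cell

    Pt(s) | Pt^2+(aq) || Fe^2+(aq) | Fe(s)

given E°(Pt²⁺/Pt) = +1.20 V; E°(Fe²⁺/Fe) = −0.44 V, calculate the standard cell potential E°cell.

By convention the left-hand electrode in cell notation is the anode (oxidation) and the right-hand electrode is the cathode (reduction).
E°cell = E°(right) − E°(left) = −0.44 − (+1.20) = −1.64 V.
The negative sign shows that, as written, the cell would require an external voltage to drive the reaction.

−1.64 V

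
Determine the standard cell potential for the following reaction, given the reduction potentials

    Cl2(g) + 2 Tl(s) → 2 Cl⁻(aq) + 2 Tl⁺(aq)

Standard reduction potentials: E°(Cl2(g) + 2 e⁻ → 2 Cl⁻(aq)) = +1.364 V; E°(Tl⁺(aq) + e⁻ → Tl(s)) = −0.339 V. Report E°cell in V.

+1.703 V

In the reaction as written, Cl2(g) is reduced (cathode) and Tl⁺(aq) is produced by oxidation at the anode.
E°cell = E°(cathode) − E°(anode) = +1.364 − (−0.339) = +1.703 V.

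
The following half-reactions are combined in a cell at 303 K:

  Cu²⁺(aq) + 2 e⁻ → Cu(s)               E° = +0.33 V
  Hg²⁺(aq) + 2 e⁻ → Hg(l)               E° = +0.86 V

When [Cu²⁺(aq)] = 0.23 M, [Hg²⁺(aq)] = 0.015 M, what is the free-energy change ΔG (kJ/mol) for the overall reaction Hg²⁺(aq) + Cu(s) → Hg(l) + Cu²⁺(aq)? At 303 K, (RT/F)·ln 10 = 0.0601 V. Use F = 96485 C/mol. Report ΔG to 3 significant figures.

E°cell = +0.86 − (+0.33) = +0.53 V; the balanced reaction transfers n = 2 electrons.
Q = [Cu²⁺(aq)] / [Hg²⁺(aq)] = 15.3, so log Q = 1.186 and E = +0.53 − (0.0601/2)(1.186) = +0.4944 V.
Then ΔG = −nFE = −2 × 96485 × +0.4944 J/mol = −95.4 kJ/mol.

−95.4 kJ/mol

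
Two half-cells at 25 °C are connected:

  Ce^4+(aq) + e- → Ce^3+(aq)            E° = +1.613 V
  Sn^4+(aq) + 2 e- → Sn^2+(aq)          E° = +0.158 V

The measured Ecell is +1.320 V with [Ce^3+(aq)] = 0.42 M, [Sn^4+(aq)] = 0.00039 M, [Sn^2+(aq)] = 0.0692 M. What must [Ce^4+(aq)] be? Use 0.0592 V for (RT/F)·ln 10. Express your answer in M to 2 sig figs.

0.00017 M

The Ce⁴⁺/Ce³⁺ couple has the larger reduction potential, so it is the cathode: E°cell = +1.613 − (+0.158) = +1.455 V and n = 2.
Since E = E° − (0.0592/n)·log Q, log Q = n(E° − E)/0.0592 = 4.561.
Balancing electrons gives 2 Ce^4+(aq) + Sn^2+(aq) → 2 Ce^3+(aq) + Sn^4+(aq); thus Q = ([Ce^3+(aq)]^2·[Sn^4+(aq)]) / ([Ce^4+(aq)]^2·[Sn^2+(aq)]).
Solving for the unknown gives log [Ce^4+(aq)] = −3.782, so [Ce^4+(aq)] ≈ 0.00017 M.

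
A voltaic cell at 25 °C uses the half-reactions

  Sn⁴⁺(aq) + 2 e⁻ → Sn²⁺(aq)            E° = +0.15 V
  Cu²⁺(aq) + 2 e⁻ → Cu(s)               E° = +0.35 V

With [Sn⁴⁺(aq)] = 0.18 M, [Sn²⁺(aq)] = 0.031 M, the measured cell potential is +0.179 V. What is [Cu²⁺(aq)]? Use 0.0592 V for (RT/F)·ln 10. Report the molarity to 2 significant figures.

Cu²⁺/Cu is the cathode (higher E°); E°cell = +0.35 − (+0.15) = +0.20 V with n = 2.
From the Nernst equation, log Q = n(E° − E)/0.0592 = 2·(+0.20 − (+0.179))/0.0592 = 0.709.
The balanced reaction is Cu²⁺(aq) + Sn²⁺(aq) → Cu(s) + Sn⁴⁺(aq), so Q = [Sn⁴⁺(aq)] / ([Cu²⁺(aq)]·[Sn²⁺(aq)]).
Isolating [Cu²⁺(aq)] in Q = 10^{0.709} yields log [Cu²⁺(aq)] = 0.055, i.e. 1.1 M.

1.1 M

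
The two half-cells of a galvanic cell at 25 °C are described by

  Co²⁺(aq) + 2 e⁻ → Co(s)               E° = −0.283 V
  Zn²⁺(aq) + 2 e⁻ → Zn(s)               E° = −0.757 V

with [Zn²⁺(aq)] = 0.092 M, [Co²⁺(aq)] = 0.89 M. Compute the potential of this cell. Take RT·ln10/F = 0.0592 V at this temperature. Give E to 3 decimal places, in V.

+0.503 V

Co²⁺/Co is reduced (cathode, E° = −0.283 V) and Zn²⁺/Zn is oxidized (anode).
The standard potential is −0.283 − (−0.757) = +0.474 V and the balanced reaction transfers n = 2 electrons.
The balanced reaction is Co²⁺(aq) + Zn(s) → Co(s) + Zn²⁺(aq), so Q = [Zn²⁺(aq)] / [Co²⁺(aq)] = 0.103 and log Q = −0.986.
E = E° − (0.0592/n)·log Q = +0.474 − (0.0592/2)(−0.986) = +0.503 V.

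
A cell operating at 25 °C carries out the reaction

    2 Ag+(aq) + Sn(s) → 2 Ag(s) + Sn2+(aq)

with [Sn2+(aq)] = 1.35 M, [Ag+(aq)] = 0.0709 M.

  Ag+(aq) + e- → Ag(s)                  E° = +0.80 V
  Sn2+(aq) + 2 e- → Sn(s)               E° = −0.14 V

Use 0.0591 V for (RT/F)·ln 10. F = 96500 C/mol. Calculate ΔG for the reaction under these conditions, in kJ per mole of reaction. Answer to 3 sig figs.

−168 kJ/mol

E°cell = +0.80 − (−0.14) = +0.94 V; the balanced reaction transfers n = 2 electrons.
Q = [Sn2+(aq)] / [Ag+(aq)]^2 = 269, so log Q = 2.429 and E = +0.94 − (0.0591/2)(2.429) = +0.8682 V.
ΔG = −nFE = −(2)(96500)(+0.8682) J/mol = −168 kJ/mol.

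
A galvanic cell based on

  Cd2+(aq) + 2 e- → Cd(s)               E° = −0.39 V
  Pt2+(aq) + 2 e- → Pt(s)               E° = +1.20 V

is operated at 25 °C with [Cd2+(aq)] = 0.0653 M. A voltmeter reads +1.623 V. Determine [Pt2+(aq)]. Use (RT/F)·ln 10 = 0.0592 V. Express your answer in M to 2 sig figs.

The Pt²⁺/Pt couple has the larger reduction potential, so it is the cathode: E°cell = +1.20 − (−0.39) = +1.59 V and n = 2.
Rearranging E = E° − (0.0592/n)·log Q gives log Q = 2(+1.59 − (+1.623))/0.0592 = −1.115.
The balanced reaction is Pt2+(aq) + Cd(s) → Pt(s) + Cd2+(aq), so Q = [Cd2+(aq)] / [Pt2+(aq)].
Substituting the known concentrations and solving, log [Pt2+(aq)] = −0.070 and [Pt2+(aq)] = 0.85 M.

0.85 M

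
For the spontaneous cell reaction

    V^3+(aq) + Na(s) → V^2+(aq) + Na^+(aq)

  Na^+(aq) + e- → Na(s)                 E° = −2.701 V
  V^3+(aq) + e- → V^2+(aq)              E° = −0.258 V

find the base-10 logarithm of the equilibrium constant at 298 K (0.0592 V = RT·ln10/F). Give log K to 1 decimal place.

log K = 41.3

The V³⁺/V²⁺ couple is reduced (cathode); E°cell = −0.258 − (−2.701) = +2.443 V with n = 1.
At equilibrium E = 0, so log K = nE°cell / 0.0592 = (1)(+2.443) / 0.0592 = 41.3.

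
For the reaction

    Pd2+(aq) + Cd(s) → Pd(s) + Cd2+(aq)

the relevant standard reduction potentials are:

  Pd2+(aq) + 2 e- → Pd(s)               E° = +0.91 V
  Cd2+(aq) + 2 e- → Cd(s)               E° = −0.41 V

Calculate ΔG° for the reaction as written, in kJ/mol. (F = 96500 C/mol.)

In the reaction as written Pd2+(aq) is reduced, so the Pd²⁺/Pd couple is the cathode and Cd²⁺/Cd is the anode.
E°cell = +0.91 − (−0.41) = +1.32 V; balancing electrons gives n = 2.
ΔG° = −nFE°cell = −(2)(96500)(+1.32) J/mol = −255 kJ/mol.

−255 kJ/mol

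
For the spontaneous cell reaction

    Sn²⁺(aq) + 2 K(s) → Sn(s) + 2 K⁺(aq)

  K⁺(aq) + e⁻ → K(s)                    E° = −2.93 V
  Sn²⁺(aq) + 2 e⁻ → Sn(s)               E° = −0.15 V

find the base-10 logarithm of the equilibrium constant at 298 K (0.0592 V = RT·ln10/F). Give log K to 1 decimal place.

log K = 93.9

The Sn²⁺/Sn couple is reduced (cathode); E°cell = −0.15 − (−2.93) = +2.78 V with n = 2.
At equilibrium E = 0, so log K = nE°cell / 0.0592 = (2)(+2.78) / 0.0592 = 93.9.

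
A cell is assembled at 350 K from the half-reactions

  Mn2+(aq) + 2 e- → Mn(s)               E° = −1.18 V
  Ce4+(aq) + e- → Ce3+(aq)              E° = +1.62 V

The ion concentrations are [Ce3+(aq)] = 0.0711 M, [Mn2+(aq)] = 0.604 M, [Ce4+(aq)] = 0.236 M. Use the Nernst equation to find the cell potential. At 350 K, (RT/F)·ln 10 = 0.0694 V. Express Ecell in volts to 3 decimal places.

Since E°(Ce⁴⁺/Ce³⁺) > E°(Mn²⁺/Mn), Ce⁴⁺/Ce³⁺ serves as the cathode.
E°cell = E°cat − E°an = +1.62 − (−1.18) = +2.80 V; n = 2.
Balancing gives 2 Ce4+(aq) + Mn(s) → 2 Ce3+(aq) + Mn2+(aq); hence Q = ([Ce3+(aq)]^2·[Mn2+(aq)]) / [Ce4+(aq)]^2 = 0.0548 (log Q = −1.261).
Applying E = E° − (RT ln10/nF)·log Q gives +2.80 − (0.0694/2)(−1.261) = +2.844 V.

+2.844 V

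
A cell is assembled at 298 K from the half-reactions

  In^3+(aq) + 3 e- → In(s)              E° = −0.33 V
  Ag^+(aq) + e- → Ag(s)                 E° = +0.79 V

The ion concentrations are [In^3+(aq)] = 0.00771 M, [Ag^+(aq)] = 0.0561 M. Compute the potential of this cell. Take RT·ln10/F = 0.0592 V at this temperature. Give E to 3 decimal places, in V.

Since E°(Ag⁺/Ag) > E°(In³⁺/In), Ag⁺/Ag serves as the cathode.
E°cell = E°cat − E°an = +0.79 − (−0.33) = +1.12 V; n = 3.
Balancing gives 3 Ag^+(aq) + In(s) → 3 Ag(s) + In^3+(aq); hence Q = [In^3+(aq)] / [Ag^+(aq)]^3 = 43.7 (log Q = 1.640).
Applying E = E° − (RT ln10/nF)·log Q gives +1.12 − (0.0592/3)(1.640) = +1.088 V.

+1.088 V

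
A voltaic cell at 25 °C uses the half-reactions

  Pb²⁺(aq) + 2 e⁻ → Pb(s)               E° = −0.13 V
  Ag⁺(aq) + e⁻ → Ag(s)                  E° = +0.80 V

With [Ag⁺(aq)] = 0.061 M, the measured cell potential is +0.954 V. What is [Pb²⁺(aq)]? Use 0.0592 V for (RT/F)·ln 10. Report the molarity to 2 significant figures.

0.00058 M

The Ag⁺/Ag couple has the larger reduction potential, so it is the cathode: E°cell = +0.80 − (−0.13) = +0.93 V and n = 2.
From the Nernst equation, log Q = n(E° − E)/0.0592 = 2·(+0.93 − (+0.954))/0.0592 = −0.811.
The balanced reaction is 2 Ag⁺(aq) + Pb(s) → 2 Ag(s) + Pb²⁺(aq), so Q = [Pb²⁺(aq)] / [Ag⁺(aq)]^2.
Substituting the known concentrations and solving, log [Pb²⁺(aq)] = −3.240 and [Pb²⁺(aq)] = 0.00058 M.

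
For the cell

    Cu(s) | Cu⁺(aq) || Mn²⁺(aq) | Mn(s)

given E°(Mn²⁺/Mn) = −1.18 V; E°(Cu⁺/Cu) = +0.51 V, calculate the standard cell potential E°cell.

−1.69 V

By convention the left-hand electrode in cell notation is the anode (oxidation) and the right-hand electrode is the cathode (reduction).
E°cell = E°(right) − E°(left) = −1.18 − (+0.51) = −1.69 V.
The negative sign shows that, as written, the cell would require an external voltage to drive the reaction.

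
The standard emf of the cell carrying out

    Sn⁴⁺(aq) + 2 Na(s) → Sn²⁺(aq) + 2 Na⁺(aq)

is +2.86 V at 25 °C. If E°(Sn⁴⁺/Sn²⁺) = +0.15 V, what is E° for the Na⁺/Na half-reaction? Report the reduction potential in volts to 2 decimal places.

−2.71 V

In the reaction as written the Sn⁴⁺/Sn²⁺ couple is reduced (cathode) and Na⁺/Na is oxidized (anode), so E°cell = E°(Sn⁴⁺/Sn²⁺) − E°(Na⁺/Na).
E°(Na⁺/Na) = E°(cathode) − E°cell = +0.15 − (+2.86) = −2.71 V.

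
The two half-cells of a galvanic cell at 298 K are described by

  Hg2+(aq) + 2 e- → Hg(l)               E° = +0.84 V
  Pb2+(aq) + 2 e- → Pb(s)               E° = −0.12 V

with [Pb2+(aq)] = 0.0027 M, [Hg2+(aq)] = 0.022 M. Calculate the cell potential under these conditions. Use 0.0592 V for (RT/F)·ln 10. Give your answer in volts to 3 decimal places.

+0.987 V

The Hg²⁺/Hg couple has the more positive E°, so it is the cathode; Pb²⁺/Pb is the anode.
The standard potential is +0.84 − (−0.12) = +0.96 V and the balanced reaction transfers n = 2 electrons.
Balancing gives Hg2+(aq) + Pb(s) → Hg(l) + Pb2+(aq); hence Q = [Pb2+(aq)] / [Hg2+(aq)] = 0.123 (log Q = −0.911).
Applying E = E° − (RT ln10/nF)·log Q gives +0.96 − (0.0592/2)(−0.911) = +0.987 V.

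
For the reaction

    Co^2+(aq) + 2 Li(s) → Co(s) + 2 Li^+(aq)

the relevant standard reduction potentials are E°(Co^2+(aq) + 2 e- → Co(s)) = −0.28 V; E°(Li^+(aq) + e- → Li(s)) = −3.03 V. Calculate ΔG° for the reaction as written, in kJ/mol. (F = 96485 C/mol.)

−531 kJ/mol

In the reaction as written Co^2+(aq) is reduced, so the Co²⁺/Co couple is the cathode and Li⁺/Li is the anode.
E°cell = −0.28 − (−3.03) = +2.75 V; balancing electrons gives n = 2.
ΔG° = −nFE°cell = −(2)(96485)(+2.75) J/mol = −531 kJ/mol.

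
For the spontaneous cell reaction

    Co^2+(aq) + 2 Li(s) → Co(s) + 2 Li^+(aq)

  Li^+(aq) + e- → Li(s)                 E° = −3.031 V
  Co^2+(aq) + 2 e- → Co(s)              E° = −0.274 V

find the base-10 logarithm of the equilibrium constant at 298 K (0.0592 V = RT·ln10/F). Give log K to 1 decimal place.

The Co²⁺/Co couple is reduced (cathode); E°cell = −0.274 − (−3.031) = +2.757 V with n = 2.
At equilibrium E = 0, so log K = nE°cell / 0.0592 = (2)(+2.757) / 0.0592 = 93.1.

log K = 93.1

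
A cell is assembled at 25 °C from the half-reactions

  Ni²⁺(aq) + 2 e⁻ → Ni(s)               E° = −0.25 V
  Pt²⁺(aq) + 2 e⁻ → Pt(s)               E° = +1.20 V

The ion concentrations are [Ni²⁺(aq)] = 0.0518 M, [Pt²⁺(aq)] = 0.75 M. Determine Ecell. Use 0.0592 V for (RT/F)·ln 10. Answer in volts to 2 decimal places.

The Pt²⁺/Pt couple has the more positive E°, so it is the cathode; Ni²⁺/Ni is the anode.
E°cell = +1.20 − (−0.25) = +1.45 V, with n = 2 electrons transferred.
For the overall reaction Pt²⁺(aq) + Ni(s) → Pt(s) + Ni²⁺(aq), Q = [Ni²⁺(aq)] / [Pt²⁺(aq)] = 0.0691, giving log Q = −1.161.
Applying E = E° − (RT ln10/nF)·log Q gives +1.45 − (0.0592/2)(−1.161) = +1.48 V.

+1.48 V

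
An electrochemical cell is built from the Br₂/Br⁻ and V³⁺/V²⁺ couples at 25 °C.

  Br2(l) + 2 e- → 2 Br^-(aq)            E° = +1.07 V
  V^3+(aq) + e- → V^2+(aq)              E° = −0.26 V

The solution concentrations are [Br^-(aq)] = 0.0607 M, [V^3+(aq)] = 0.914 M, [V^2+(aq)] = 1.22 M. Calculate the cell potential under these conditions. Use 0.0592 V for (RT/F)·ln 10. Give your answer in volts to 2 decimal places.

Since E°(Br₂/Br⁻) > E°(V³⁺/V²⁺), Br₂/Br⁻ serves as the cathode.
E°cell = +1.07 − (−0.26) = +1.33 V, with n = 2 electrons transferred.
Balancing gives Br2(l) + 2 V^2+(aq) → 2 Br^-(aq) + 2 V^3+(aq); hence Q = ([Br^-(aq)]^2·[V^3+(aq)]^2) / [V^2+(aq)]^2 = 0.00207 (log Q = −2.684).
By the Nernst equation, E = +1.33 − (0.0592/2)·(−2.684) = +1.41 V.

+1.41 V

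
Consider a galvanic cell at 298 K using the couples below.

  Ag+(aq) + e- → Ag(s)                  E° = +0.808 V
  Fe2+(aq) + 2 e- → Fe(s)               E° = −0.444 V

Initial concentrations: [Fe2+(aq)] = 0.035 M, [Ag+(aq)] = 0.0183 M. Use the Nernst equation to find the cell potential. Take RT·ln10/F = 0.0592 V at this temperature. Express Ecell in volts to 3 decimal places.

The Ag⁺/Ag couple has the more positive E°, so it is the cathode; Fe²⁺/Fe is the anode.
E°cell = +0.808 − (−0.444) = +1.252 V, with n = 2 electrons transferred.
The balanced reaction is 2 Ag+(aq) + Fe(s) → 2 Ag(s) + Fe2+(aq), so Q = [Fe2+(aq)] / [Ag+(aq)]^2 = 105 and log Q = 2.019.
By the Nernst equation, E = +1.252 − (0.0592/2)·(2.019) = +1.192 V.

+1.192 V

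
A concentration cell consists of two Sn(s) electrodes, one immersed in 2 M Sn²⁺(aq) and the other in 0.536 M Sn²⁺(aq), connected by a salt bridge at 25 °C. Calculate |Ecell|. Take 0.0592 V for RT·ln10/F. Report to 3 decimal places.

0.017 V

For a concentration cell E°cell = 0, since both electrodes use the same couple.
The compartment with the higher Sn²⁺(aq) concentration (2 M) acts as the cathode; ions are reduced there and produced at the dilute (0.536 M) anode.
With n = 2, Ecell = −(0.0592/2)·log([dilute]/[conc]) = −(0.0592/2)·log(0.536/2) = +0.017 V.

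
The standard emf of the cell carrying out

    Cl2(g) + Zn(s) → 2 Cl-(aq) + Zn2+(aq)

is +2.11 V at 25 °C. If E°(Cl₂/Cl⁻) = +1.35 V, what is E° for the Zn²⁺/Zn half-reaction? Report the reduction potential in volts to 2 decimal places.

In the reaction as written the Cl₂/Cl⁻ couple is reduced (cathode) and Zn²⁺/Zn is oxidized (anode), so E°cell = E°(Cl₂/Cl⁻) − E°(Zn²⁺/Zn).
E°(Zn²⁺/Zn) = E°(cathode) − E°cell = +1.35 − (+2.11) = −0.76 V.

−0.76 V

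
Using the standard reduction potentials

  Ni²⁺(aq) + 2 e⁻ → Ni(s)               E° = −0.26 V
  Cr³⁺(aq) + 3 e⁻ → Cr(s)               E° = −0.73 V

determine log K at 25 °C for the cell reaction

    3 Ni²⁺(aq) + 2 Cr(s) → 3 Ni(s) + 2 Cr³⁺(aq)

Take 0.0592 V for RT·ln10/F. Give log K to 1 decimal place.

The Ni²⁺/Ni couple is reduced (cathode); E°cell = −0.26 − (−0.73) = +0.47 V with n = 6.
At equilibrium E = 0, so log K = nE°cell / 0.0592 = (6)(+0.47) / 0.0592 = 47.6.

log K = 47.6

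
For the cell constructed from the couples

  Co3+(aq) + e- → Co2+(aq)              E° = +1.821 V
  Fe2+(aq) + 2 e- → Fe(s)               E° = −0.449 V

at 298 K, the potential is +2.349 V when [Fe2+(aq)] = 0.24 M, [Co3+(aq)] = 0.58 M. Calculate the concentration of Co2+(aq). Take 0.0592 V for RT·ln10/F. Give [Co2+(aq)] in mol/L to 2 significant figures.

The Co³⁺/Co²⁺ couple has the larger reduction potential, so it is the cathode: E°cell = +1.821 − (−0.449) = +2.270 V and n = 2.
From the Nernst equation, log Q = n(E° − E)/0.0592 = 2·(+2.270 − (+2.349))/0.0592 = −2.669.
The balanced reaction is 2 Co3+(aq) + Fe(s) → 2 Co2+(aq) + Fe2+(aq), so Q = ([Co2+(aq)]^2·[Fe2+(aq)]) / [Co3+(aq)]^2.
Isolating [Co2+(aq)] in Q = 10^{−2.669} yields log [Co2+(aq)] = −1.261, i.e. 0.055 M.

0.055 M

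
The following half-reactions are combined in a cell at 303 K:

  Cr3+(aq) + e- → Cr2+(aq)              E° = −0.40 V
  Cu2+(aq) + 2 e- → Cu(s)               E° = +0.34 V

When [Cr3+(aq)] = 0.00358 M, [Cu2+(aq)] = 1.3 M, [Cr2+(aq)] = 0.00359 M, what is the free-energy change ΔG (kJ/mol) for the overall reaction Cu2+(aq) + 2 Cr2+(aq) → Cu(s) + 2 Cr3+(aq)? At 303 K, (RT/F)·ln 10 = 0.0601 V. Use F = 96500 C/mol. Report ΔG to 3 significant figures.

With Cu²⁺/Cu reduced at the cathode, E°cell = +0.34 − (−0.40) = +0.74 V and n = 2.
Q = [Cr3+(aq)]^2 / ([Cu2+(aq)]·[Cr2+(aq)]^2) = 0.765, so log Q = −0.116 and E = +0.74 − (0.0601/2)(−0.116) = +0.7435 V.
ΔG = −nFE = −(2)(96500)(+0.7435) J/mol = −143 kJ/mol.

−143 kJ/mol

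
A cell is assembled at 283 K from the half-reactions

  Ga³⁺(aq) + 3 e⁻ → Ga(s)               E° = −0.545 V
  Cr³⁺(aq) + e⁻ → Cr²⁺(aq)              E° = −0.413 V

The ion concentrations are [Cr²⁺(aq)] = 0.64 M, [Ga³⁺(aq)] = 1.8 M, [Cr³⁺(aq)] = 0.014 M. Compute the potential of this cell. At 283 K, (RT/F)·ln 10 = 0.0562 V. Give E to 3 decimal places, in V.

+0.034 V

Cr³⁺/Cr²⁺ is reduced (cathode, E° = −0.413 V) and Ga³⁺/Ga is oxidized (anode).
The standard potential is −0.413 − (−0.545) = +0.132 V and the balanced reaction transfers n = 3 electrons.
The balanced reaction is 3 Cr³⁺(aq) + Ga(s) → 3 Cr²⁺(aq) + Ga³⁺(aq), so Q = ([Cr²⁺(aq)]^3·[Ga³⁺(aq)]) / [Cr³⁺(aq)]^3 = 1.72×10^5 and log Q = 5.235.
E = E° − (0.0562/n)·log Q = +0.132 − (0.0562/3)(5.235) = +0.034 V.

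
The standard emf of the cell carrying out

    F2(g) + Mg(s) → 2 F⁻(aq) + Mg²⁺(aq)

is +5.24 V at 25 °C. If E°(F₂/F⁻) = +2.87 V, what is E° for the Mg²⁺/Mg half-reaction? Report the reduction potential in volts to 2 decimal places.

−2.37 V

In the reaction as written the F₂/F⁻ couple is reduced (cathode) and Mg²⁺/Mg is oxidized (anode), so E°cell = E°(F₂/F⁻) − E°(Mg²⁺/Mg).
E°(Mg²⁺/Mg) = E°(cathode) − E°cell = +2.87 − (+5.24) = −2.37 V.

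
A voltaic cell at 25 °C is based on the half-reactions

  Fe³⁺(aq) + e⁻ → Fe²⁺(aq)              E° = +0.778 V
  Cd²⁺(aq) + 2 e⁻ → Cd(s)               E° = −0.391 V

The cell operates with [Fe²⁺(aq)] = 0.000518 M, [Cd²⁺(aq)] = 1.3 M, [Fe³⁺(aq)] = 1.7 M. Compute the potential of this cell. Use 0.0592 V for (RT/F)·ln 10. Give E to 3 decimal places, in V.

+1.374 V

Since E°(Fe³⁺/Fe²⁺) > E°(Cd²⁺/Cd), Fe³⁺/Fe²⁺ serves as the cathode.
The standard potential is +0.778 − (−0.391) = +1.169 V and the balanced reaction transfers n = 2 electrons.
Balancing gives 2 Fe³⁺(aq) + Cd(s) → 2 Fe²⁺(aq) + Cd²⁺(aq); hence Q = ([Fe²⁺(aq)]^2·[Cd²⁺(aq)]) / [Fe³⁺(aq)]^2 = 1.21×10^−7 (log Q = −6.918).
Applying E = E° − (RT ln10/nF)·log Q gives +1.169 − (0.0592/2)(−6.918) = +1.374 V.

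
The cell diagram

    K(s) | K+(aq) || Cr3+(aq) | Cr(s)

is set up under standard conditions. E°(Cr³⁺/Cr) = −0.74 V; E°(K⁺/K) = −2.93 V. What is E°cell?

+2.19 V

By convention the left-hand electrode in cell notation is the anode (oxidation) and the right-hand electrode is the cathode (reduction).
E°cell = E°(right) − E°(left) = −0.74 − (−2.93) = +2.19 V.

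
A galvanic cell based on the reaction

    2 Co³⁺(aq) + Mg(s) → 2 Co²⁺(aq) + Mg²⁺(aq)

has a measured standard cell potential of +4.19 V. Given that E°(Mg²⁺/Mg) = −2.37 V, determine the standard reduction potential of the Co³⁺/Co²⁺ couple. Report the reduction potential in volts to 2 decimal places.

+1.82 V

In the reaction as written the Co³⁺/Co²⁺ couple is reduced (cathode) and Mg²⁺/Mg is oxidized (anode), so E°cell = E°(Co³⁺/Co²⁺) − E°(Mg²⁺/Mg).
E°(Co³⁺/Co²⁺) = E°cell + E°(anode) = +4.19 + (−2.37) = +1.82 V.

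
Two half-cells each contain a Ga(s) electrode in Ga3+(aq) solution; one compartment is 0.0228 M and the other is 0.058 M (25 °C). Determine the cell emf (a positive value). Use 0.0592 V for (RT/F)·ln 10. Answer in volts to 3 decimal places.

0.008 V

For a concentration cell E°cell = 0, since both electrodes use the same couple.
The compartment with the higher Ga3+(aq) concentration (0.058 M) acts as the cathode; ions are reduced there and produced at the dilute (0.0228 M) anode.
With n = 3, Ecell = −(0.0592/3)·log([dilute]/[conc]) = −(0.0592/3)·log(0.0228/0.058) = +0.008 V.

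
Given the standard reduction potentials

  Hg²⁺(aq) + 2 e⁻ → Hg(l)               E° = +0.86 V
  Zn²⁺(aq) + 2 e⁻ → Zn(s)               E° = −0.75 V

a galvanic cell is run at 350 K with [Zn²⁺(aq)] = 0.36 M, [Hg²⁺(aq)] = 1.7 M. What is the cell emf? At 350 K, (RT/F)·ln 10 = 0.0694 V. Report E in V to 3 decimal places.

Since E°(Hg²⁺/Hg) > E°(Zn²⁺/Zn), Hg²⁺/Hg serves as the cathode.
The standard potential is +0.86 − (−0.75) = +1.61 V and the balanced reaction transfers n = 2 electrons.
Balancing gives Hg²⁺(aq) + Zn(s) → Hg(l) + Zn²⁺(aq); hence Q = [Zn²⁺(aq)] / [Hg²⁺(aq)] = 0.212 (log Q = −0.674).
By the Nernst equation, E = +1.61 − (0.0694/2)·(−0.674) = +1.633 V.

+1.633 V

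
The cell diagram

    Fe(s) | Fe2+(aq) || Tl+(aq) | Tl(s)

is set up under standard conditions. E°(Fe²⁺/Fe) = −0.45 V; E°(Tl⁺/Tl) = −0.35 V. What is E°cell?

+0.10 V

By convention the left-hand electrode in cell notation is the anode (oxidation) and the right-hand electrode is the cathode (reduction).
E°cell = E°(right) − E°(left) = −0.35 − (−0.45) = +0.10 V.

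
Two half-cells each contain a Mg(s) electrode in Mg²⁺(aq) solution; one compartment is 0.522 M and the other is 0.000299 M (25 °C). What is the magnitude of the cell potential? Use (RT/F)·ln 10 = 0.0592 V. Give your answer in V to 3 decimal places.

For a concentration cell E°cell = 0, since both electrodes use the same couple.
The compartment with the higher Mg²⁺(aq) concentration (0.522 M) acts as the cathode; ions are reduced there and produced at the dilute (0.000299 M) anode.
With n = 2, Ecell = −(0.0592/2)·log([dilute]/[conc]) = −(0.0592/2)·log(0.000299/0.522) = +0.096 V.

0.096 V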